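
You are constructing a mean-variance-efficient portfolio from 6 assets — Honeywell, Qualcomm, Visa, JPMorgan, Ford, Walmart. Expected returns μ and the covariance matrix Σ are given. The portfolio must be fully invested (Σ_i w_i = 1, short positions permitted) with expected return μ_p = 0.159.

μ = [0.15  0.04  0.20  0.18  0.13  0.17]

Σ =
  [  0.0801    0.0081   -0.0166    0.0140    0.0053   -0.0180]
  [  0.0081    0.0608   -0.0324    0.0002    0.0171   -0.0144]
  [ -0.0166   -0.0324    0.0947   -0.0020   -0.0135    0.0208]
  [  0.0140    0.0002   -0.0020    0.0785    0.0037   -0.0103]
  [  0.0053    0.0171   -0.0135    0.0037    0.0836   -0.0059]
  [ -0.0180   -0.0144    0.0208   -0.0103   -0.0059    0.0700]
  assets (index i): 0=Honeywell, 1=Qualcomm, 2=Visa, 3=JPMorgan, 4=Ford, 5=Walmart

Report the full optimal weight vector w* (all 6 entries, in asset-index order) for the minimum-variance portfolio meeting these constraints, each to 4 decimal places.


0.1842  0.0817  0.2069  0.1805  0.1177  0.2290

p=Σ⁻¹μ = [2.4509  2.1529  2.8616  2.2592  1.5411  3.1137]
q=Σ⁻¹𝟙 = [15.6289  27.0016  19.6159  12.6492  9.5161  20.6938]
a=μᵀp=2.162410  b=𝟙ᵀp=14.379472  c=𝟙ᵀq=105.105475  D=ac−b²=20.511966
λ₁=(c·0.159−b)/D = (105.105475·0.159−14.379472)/20.511966 = 0.113704
λ₂=(a−b·0.159)/D = (2.162410−14.379472·0.159)/20.511966 = -0.006042
w* = 0.113704·p + -0.006042·q:
  w_0 = 0.113704·2.4509 + -0.006042·15.6289 = 0.1842  (Honeywell)
  w_1 = 0.113704·2.1529 + -0.006042·27.0016 = 0.0817  (Qualcomm)
  w_2 = 0.113704·2.8616 + -0.006042·19.6159 = 0.2069  (Visa)
  w_3 = 0.113704·2.2592 + -0.006042·12.6492 = 0.1805  (JPMorgan)
  w_4 = 0.113704·1.5411 + -0.006042·9.5161 = 0.1177  (Ford)
  w_5 = 0.113704·3.1137 + -0.006042·20.6938 = 0.2290  (Walmart)
Σw_i=1.0000  μᵀw=0.1590
σ²=wᵀΣw=λ₁·μ_p+λ₂ = 0.113704·0.159 + -0.006042 = 0.012037 ≈ 0.0120


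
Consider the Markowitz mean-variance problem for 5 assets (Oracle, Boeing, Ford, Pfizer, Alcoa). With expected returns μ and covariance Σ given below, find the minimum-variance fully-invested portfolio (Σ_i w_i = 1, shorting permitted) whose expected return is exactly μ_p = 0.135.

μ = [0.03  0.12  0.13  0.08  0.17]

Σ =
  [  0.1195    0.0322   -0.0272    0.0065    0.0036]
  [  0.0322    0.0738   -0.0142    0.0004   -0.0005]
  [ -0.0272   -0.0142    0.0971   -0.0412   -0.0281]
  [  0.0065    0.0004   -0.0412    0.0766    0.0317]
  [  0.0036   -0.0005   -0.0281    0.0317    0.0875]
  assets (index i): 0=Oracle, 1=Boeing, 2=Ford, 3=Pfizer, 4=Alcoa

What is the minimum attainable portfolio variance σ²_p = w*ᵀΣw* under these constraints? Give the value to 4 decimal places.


0.0156

p=Σ⁻¹μ = [0.2215  2.1360  3.1197  1.7322  2.3203]
q=Σ⁻¹𝟙 = [9.1457  14.9031  27.9730  22.2566  12.0575]
a=μᵀp=1.201537  b=𝟙ᵀp=9.529538  c=𝟙ᵀq=86.335890  D=ac−b²=12.923676
λ₁=(c·0.135−b)/D = (86.335890·0.135−9.529538)/12.923676 = 0.164489
λ₂=(a−b·0.135)/D = (1.201537−9.529538·0.135)/12.923676 = -0.006573
w* = 0.164489·p + -0.006573·q:
  w_0 = 0.164489·0.2215 + -0.006573·9.1457 = -0.0237  (Oracle)
  w_1 = 0.164489·2.1360 + -0.006573·14.9031 = 0.2534  (Boeing)
  w_2 = 0.164489·3.1197 + -0.006573·27.9730 = 0.3293  (Ford)
  w_3 = 0.164489·1.7322 + -0.006573·22.2566 = 0.1386  (Pfizer)
  w_4 = 0.164489·2.3203 + -0.006573·12.0575 = 0.3024  (Alcoa)
Σw_i=1.0000  μᵀw=0.1350
σ²=wᵀΣw=λ₁·μ_p+λ₂ = 0.164489·0.135 + -0.006573 = 0.015633 ≈ 0.0156


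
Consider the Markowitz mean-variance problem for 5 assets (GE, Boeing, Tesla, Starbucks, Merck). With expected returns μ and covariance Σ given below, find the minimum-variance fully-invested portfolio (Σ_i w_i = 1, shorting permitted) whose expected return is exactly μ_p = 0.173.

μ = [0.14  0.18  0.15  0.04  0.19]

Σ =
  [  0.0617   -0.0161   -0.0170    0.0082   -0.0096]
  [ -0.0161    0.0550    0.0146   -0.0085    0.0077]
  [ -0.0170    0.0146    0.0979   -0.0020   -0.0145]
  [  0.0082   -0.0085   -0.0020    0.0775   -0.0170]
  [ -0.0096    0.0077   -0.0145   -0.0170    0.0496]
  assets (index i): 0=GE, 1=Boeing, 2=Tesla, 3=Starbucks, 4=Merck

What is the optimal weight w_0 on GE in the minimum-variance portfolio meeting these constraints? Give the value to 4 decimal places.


0.2837

x=Σ⁻¹μ = [4.5224  3.3734  2.6699  1.6924  5.5428]
y=Σ⁻¹𝟙 = [29.1278  20.2217  17.8171  20.1251  34.7660]
a=μᵀx=2.761668  b=𝟙ᵀx=17.800915  c=𝟙ᵀy=122.057725  D=ac−b²=20.210342
λ₁=(c·0.173−b)/D = (122.057725·0.173−17.800915)/20.210342 = 0.164028
λ₂=(a−b·0.173)/D = (2.761668−17.800915·0.173)/20.210342 = -0.015729
w* = 0.164028·x + -0.015729·y:
  w_0 = 0.164028·4.5224 + -0.015729·29.1278 = 0.2837  (GE)
  w_1 = 0.164028·3.3734 + -0.015729·20.2217 = 0.2353  (Boeing)
  w_2 = 0.164028·2.6699 + -0.015729·17.8171 = 0.1577  (Tesla)
  w_3 = 0.164028·1.6924 + -0.015729·20.1251 = -0.0390  (Starbucks)
  w_4 = 0.164028·5.5428 + -0.015729·34.7660 = 0.3623  (Merck)
Σw_i=1.0000  μᵀw=0.1730
σ²=wᵀΣw=λ₁·μ_p+λ₂ = 0.164028·0.173 + -0.015729 = 0.012648 ≈ 0.0126


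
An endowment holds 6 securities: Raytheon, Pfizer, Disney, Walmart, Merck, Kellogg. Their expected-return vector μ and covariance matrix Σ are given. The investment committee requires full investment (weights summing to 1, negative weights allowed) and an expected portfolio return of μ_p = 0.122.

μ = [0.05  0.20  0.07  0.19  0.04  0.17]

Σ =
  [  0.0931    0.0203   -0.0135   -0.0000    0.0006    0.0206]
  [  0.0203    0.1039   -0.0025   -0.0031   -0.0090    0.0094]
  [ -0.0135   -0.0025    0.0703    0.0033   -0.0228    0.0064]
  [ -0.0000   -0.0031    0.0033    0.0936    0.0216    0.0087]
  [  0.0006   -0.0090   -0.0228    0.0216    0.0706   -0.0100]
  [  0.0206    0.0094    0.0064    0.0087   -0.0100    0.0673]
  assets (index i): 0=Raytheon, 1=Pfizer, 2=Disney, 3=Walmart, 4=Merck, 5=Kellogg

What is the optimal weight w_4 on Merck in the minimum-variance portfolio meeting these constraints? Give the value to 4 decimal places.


p=Σ⁻¹μ = [-0.2118  1.9293  1.0632  1.6342  0.9625  2.1520]
q=Σ⁻¹𝟙 = [9.2708  9.4273  22.5887  3.8145  23.0422  11.4870]
a=μᵀp=1.164539  b=𝟙ᵀp=7.529439  c=𝟙ᵀq=79.630528  D=ac−b²=36.040419
λ₁=(c·0.122−b)/D = (79.630528·0.122−7.529439)/36.040419 = 0.060640
λ₂=(a−b·0.122)/D = (1.164539−7.529439·0.122)/36.040419 = 0.006824
w* = 0.060640·p + 0.006824·q:
  w_0 = 0.060640·-0.2118 + 0.006824·9.2708 = 0.0504  (Raytheon)
  w_1 = 0.060640·1.9293 + 0.006824·9.4273 = 0.1813  (Pfizer)
  w_2 = 0.060640·1.0632 + 0.006824·22.5887 = 0.2186  (Disney)
  w_3 = 0.060640·1.6342 + 0.006824·3.8145 = 0.1251  (Walmart)
  w_4 = 0.060640·0.9625 + 0.006824·23.0422 = 0.2156  (Merck)
  w_5 = 0.060640·2.1520 + 0.006824·11.4870 = 0.2089  (Kellogg)
Σw_i=1.0000  μᵀw=0.1220
σ²=wᵀΣw=λ₁·μ_p+λ₂ = 0.060640·0.122 + 0.006824 = 0.014222 ≈ 0.0142

0.2156


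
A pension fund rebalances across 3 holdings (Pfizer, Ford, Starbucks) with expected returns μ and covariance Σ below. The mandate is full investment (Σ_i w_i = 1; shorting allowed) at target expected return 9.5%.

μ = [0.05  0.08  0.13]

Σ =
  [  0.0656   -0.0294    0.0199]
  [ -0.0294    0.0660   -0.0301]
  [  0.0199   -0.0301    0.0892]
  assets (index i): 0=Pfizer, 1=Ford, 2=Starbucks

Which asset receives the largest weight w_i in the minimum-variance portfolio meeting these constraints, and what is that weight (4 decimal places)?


x=Σ⁻¹μ = [1.3729  2.7759  2.0878]
y=Σ⁻¹𝟙 = [25.4154  34.2745  17.1065]
a=μᵀx=0.562129  b=𝟙ᵀx=6.236572  c=𝟙ᵀy=76.796401  D=ac−b²=4.274643
λ₁=(c·0.095−b)/D = (76.796401·0.095−6.236572)/4.274643 = 0.247760
λ₂=(a−b·0.095)/D = (0.562129−6.236572·0.095)/4.274643 = -0.007099
w* = 0.247760·x + -0.007099·y:
  w_0 = 0.247760·1.3729 + -0.007099·25.4154 = 0.1597  (Pfizer)
  w_1 = 0.247760·2.7759 + -0.007099·34.2745 = 0.4444  (Ford)
  w_2 = 0.247760·2.0878 + -0.007099·17.1065 = 0.3958  (Starbucks)
Σw_i=1.0000  μᵀw=0.0950
σ²=wᵀΣw=λ₁·μ_p+λ₂ = 0.247760·0.095 + -0.007099 = 0.016438 ≈ 0.0164

Ford (0.4444)


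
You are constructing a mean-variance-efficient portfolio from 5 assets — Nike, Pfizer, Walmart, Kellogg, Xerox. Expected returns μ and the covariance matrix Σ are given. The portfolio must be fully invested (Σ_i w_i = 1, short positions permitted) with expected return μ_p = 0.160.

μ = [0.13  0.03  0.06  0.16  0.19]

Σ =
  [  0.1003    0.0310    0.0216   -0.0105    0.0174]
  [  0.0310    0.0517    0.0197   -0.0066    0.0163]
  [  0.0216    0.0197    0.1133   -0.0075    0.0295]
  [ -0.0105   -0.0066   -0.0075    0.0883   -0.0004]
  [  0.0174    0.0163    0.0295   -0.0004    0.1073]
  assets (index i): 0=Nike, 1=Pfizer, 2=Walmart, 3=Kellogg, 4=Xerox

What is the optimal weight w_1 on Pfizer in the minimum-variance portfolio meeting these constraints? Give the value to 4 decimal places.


p=Σ⁻¹μ = [1.3677  -0.5271  0.0683  1.9484  1.6175]
q=Σ⁻¹𝟙 = [4.9204  14.6567  4.9306  13.4470  4.9898]
a=μᵀp=0.785148  b=𝟙ᵀp=4.474775  c=𝟙ᵀq=42.944530  D=ac−b²=13.694197
λ₁=(c·0.160−b)/D = (42.944530·0.160−4.474775)/13.694197 = 0.174990
λ₂=(a−b·0.160)/D = (0.785148−4.474775·0.160)/13.694197 = 0.005052
w* = 0.174990·p + 0.005052·q:
  w_0 = 0.174990·1.3677 + 0.005052·4.9204 = 0.2642  (Nike)
  w_1 = 0.174990·-0.5271 + 0.005052·14.6567 = -0.0182  (Pfizer)
  w_2 = 0.174990·0.0683 + 0.005052·4.9306 = 0.0369  (Walmart)
  w_3 = 0.174990·1.9484 + 0.005052·13.4470 = 0.4089  (Kellogg)
  w_4 = 0.174990·1.6175 + 0.005052·4.9898 = 0.3083  (Xerox)
Σw_i=1.0000  μᵀw=0.1600
σ²=wᵀΣw=λ₁·μ_p+λ₂ = 0.174990·0.160 + 0.005052 = 0.033050 ≈ 0.0331

-0.0182


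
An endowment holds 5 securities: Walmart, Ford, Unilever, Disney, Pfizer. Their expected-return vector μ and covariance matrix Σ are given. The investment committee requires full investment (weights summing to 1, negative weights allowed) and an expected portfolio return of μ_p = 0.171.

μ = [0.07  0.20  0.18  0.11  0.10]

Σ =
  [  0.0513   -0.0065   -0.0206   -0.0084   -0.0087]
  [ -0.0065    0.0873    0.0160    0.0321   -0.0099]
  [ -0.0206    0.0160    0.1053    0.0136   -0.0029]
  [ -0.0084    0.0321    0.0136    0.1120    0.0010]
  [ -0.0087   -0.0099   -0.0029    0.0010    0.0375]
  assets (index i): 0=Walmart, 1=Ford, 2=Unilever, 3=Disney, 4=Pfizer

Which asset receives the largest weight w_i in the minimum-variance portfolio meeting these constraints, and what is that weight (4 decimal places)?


p=Σ⁻¹μ = [3.2678  2.5658  2.0495  0.2050  4.2552]
q=Σ⁻¹𝟙 = [34.6525  13.8254  14.5550  5.4464  39.3363]
a=μᵀp=1.558898  b=𝟙ᵀp=12.343397  c=𝟙ᵀq=107.815662  D=ac−b²=15.714202
λ₁=(c·0.171−b)/D = (107.815662·0.171−12.343397)/15.714202 = 0.387744
λ₂=(a−b·0.171)/D = (1.558898−12.343397·0.171)/15.714202 = -0.035116
w* = 0.387744·p + -0.035116·q:
  w_0 = 0.387744·3.2678 + -0.035116·34.6525 = 0.0502  (Walmart)
  w_1 = 0.387744·2.5658 + -0.035116·13.8254 = 0.5094  (Ford)
  w_2 = 0.387744·2.0495 + -0.035116·14.5550 = 0.2836  (Unilever)
  w_3 = 0.387744·0.2050 + -0.035116·5.4464 = -0.1118  (Disney)
  w_4 = 0.387744·4.2552 + -0.035116·39.3363 = 0.2686  (Pfizer)
Σw_i=1.0000  μᵀw=0.1710
σ²=wᵀΣw=λ₁·μ_p+λ₂ = 0.387744·0.171 + -0.035116 = 0.031188 ≈ 0.0312

Ford (0.5094)


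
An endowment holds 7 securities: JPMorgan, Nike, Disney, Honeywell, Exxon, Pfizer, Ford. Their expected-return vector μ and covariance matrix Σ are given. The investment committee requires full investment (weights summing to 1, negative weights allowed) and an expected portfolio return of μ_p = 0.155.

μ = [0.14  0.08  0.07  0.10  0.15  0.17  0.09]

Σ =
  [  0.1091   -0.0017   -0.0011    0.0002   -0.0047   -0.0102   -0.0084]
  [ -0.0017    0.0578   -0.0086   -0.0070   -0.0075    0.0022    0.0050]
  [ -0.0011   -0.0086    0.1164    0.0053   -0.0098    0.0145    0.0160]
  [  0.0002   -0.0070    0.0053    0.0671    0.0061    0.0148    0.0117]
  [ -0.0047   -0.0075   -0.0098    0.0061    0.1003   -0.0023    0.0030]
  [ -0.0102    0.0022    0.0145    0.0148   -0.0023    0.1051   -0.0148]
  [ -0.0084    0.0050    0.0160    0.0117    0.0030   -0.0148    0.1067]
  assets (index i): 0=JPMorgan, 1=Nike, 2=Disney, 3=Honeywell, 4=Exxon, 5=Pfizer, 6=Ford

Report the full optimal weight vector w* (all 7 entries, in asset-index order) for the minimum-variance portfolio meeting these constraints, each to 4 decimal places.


0.2773  0.0016  -0.0760  -0.0154  0.2904  0.4045  0.1176

g=Σ⁻¹μ = [1.6148  1.6987  0.5073  0.9357  1.7029  1.7010  0.9004]
h=Σ⁻¹𝟙 = [11.4681  20.9771  8.6134  12.0548  12.1571  8.6297  7.5336]
a=μᵀg=1.116688  b=𝟙ᵀg=9.060749  c=𝟙ᵀh=81.433758  D=ac−b²=8.838911
λ₁=(c·0.155−b)/D = (81.433758·0.155−9.060749)/8.838911 = 0.402932
λ₂=(a−b·0.155)/D = (1.116688−9.060749·0.155)/8.838911 = -0.032552
w* = 0.402932·g + -0.032552·h:
  w_0 = 0.402932·1.6148 + -0.032552·11.4681 = 0.2773  (JPMorgan)
  w_1 = 0.402932·1.6987 + -0.032552·20.9771 = 0.0016  (Nike)
  w_2 = 0.402932·0.5073 + -0.032552·8.6134 = -0.0760  (Disney)
  w_3 = 0.402932·0.9357 + -0.032552·12.0548 = -0.0154  (Honeywell)
  w_4 = 0.402932·1.7029 + -0.032552·12.1571 = 0.2904  (Exxon)
  w_5 = 0.402932·1.7010 + -0.032552·8.6297 = 0.4045  (Pfizer)
  w_6 = 0.402932·0.9004 + -0.032552·7.5336 = 0.1176  (Ford)
Σw_i=1.0000  μᵀw=0.1550
σ²=wᵀΣw=λ₁·μ_p+λ₂ = 0.402932·0.155 + -0.032552 = 0.029902 ≈ 0.0299


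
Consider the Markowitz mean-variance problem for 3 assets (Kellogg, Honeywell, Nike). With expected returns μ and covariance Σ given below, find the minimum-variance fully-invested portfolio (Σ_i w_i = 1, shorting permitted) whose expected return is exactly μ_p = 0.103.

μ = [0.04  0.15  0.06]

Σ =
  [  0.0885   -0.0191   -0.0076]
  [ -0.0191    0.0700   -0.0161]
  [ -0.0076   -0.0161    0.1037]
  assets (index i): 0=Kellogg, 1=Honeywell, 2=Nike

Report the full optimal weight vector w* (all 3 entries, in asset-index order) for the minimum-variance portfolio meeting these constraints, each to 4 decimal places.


0.2421  0.5316  0.2264

p=Σ⁻¹μ = [1.1272  2.6989  1.0802]
q=Σ⁻¹𝟙 = [17.3534  22.3285  14.3816]
a=μᵀp=0.514733  b=𝟙ᵀp=4.906305  c=𝟙ᵀq=54.063487  D=ac−b²=3.756424
λ₁=(c·0.103−b)/D = (54.063487·0.103−4.906305)/3.756424 = 0.176294
λ₂=(a−b·0.103)/D = (0.514733−4.906305·0.103)/3.756424 = 0.002498
w* = 0.176294·p + 0.002498·q:
  w_0 = 0.176294·1.1272 + 0.002498·17.3534 = 0.2421  (Kellogg)
  w_1 = 0.176294·2.6989 + 0.002498·22.3285 = 0.5316  (Honeywell)
  w_2 = 0.176294·1.0802 + 0.002498·14.3816 = 0.2264  (Nike)
Σw_i=1.0000  μᵀw=0.1030
σ²=wᵀΣw=λ₁·μ_p+λ₂ = 0.176294·0.103 + 0.002498 = 0.020656 ≈ 0.0207


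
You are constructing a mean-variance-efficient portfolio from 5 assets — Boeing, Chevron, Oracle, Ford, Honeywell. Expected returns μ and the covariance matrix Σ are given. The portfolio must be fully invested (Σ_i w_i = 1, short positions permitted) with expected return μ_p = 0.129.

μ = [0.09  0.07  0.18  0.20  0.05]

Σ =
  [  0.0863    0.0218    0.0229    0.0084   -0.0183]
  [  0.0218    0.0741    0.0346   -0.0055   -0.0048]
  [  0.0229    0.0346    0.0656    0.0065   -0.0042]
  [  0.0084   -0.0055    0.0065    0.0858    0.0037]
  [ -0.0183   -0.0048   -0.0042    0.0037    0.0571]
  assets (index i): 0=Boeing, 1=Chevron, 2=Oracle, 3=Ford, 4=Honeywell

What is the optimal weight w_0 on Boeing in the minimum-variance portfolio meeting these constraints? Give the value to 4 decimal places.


x=Σ⁻¹μ = [0.4323  -0.1465  2.5356  2.0417  1.0561]
y=Σ⁻¹𝟙 = [11.0962  9.0829  7.0109  9.6831  21.7211]
a=μᵀx=0.946192  b=𝟙ᵀx=5.919103  c=𝟙ᵀy=58.594247  D=ac−b²=20.405629
λ₁=(c·0.129−b)/D = (58.594247·0.129−5.919103)/20.405629 = 0.080348
λ₂=(a−b·0.129)/D = (0.946192−5.919103·0.129)/20.405629 = 0.008950
w* = 0.080348·x + 0.008950·y:
  w_0 = 0.080348·0.4323 + 0.008950·11.0962 = 0.1340  (Boeing)
  w_1 = 0.080348·-0.1465 + 0.008950·9.0829 = 0.0695  (Chevron)
  w_2 = 0.080348·2.5356 + 0.008950·7.0109 = 0.2665  (Oracle)
  w_3 = 0.080348·2.0417 + 0.008950·9.6831 = 0.2507  (Ford)
  w_4 = 0.080348·1.0561 + 0.008950·21.7211 = 0.2793  (Honeywell)
Σw_i=1.0000  μᵀw=0.1290
σ²=wᵀΣw=λ₁·μ_p+λ₂ = 0.080348·0.129 + 0.008950 = 0.019315 ≈ 0.0193

0.1340


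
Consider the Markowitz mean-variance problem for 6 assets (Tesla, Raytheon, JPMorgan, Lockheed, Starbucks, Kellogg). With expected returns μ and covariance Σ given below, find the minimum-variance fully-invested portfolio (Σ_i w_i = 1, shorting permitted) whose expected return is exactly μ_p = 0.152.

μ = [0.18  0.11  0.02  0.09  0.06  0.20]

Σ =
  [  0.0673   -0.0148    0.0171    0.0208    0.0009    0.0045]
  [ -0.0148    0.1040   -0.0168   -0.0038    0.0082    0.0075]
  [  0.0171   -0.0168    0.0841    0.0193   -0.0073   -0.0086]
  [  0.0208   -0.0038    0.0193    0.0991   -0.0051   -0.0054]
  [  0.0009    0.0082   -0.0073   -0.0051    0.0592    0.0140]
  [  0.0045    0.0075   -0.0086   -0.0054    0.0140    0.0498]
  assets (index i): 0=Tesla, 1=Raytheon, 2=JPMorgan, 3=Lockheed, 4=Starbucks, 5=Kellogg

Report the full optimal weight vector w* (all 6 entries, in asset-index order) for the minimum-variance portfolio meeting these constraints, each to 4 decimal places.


0.2540  0.1485  0.0719  0.0815  0.0546  0.3895

u=Σ⁻¹μ = [2.4468  1.1949  0.2222  0.6002  0.0113  3.7153]
v=Σ⁻¹𝟙 = [10.3928  11.2273  13.2105  7.3734  13.4840  16.7405]
a=μᵀu=1.374064  b=𝟙ᵀu=8.190658  c=𝟙ᵀv=72.428467  D=ac−b²=32.434495
λ₁=(c·0.152−b)/D = (72.428467·0.152−8.190658)/32.434495 = 0.086897
λ₂=(a−b·0.152)/D = (1.374064−8.190658·0.152)/32.434495 = 0.003980
w* = 0.086897·u + 0.003980·v:
  w_0 = 0.086897·2.4468 + 0.003980·10.3928 = 0.2540  (Tesla)
  w_1 = 0.086897·1.1949 + 0.003980·11.2273 = 0.1485  (Raytheon)
  w_2 = 0.086897·0.2222 + 0.003980·13.2105 = 0.0719  (JPMorgan)
  w_3 = 0.086897·0.6002 + 0.003980·7.3734 = 0.0815  (Lockheed)
  w_4 = 0.086897·0.0113 + 0.003980·13.4840 = 0.0546  (Starbucks)
  w_5 = 0.086897·3.7153 + 0.003980·16.7405 = 0.3895  (Kellogg)
Σw_i=1.0000  μᵀw=0.1520
σ²=wᵀΣw=λ₁·μ_p+λ₂ = 0.086897·0.152 + 0.003980 = 0.017188 ≈ 0.0172


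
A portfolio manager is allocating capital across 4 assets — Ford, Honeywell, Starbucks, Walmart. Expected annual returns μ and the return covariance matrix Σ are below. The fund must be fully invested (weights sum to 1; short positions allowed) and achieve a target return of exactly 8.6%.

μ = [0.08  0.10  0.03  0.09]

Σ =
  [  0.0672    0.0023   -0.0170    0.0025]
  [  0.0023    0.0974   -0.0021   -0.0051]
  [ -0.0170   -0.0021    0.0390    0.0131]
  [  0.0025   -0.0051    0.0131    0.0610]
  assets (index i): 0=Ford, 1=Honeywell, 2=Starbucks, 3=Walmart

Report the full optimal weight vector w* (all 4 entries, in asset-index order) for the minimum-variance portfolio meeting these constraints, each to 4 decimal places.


g=Σ⁻¹μ = [1.3531  1.0840  0.9808  1.3000]
h=Σ⁻¹𝟙 = [22.4826  10.9334  32.8990  9.3209]
a=μᵀg=0.363065  b=𝟙ᵀg=4.717807  c=𝟙ᵀh=75.635991  D=ac−b²=5.203054
λ₁=(c·0.086−b)/D = (75.635991·0.086−4.717807)/5.203054 = 0.343431
λ₂=(a−b·0.086)/D = (0.363065−4.717807·0.086)/5.203054 = -0.008200
w* = 0.343431·g + -0.008200·h:
  w_0 = 0.343431·1.3531 + -0.008200·22.4826 = 0.2803  (Ford)
  w_1 = 0.343431·1.0840 + -0.008200·10.9334 = 0.2826  (Honeywell)
  w_2 = 0.343431·0.9808 + -0.008200·32.8990 = 0.0670  (Starbucks)
  w_3 = 0.343431·1.3000 + -0.008200·9.3209 = 0.3700  (Walmart)
Σw_i=1.0000  μᵀw=0.0860
σ²=wᵀΣw=λ₁·μ_p+λ₂ = 0.343431·0.086 + -0.008200 = 0.021335 ≈ 0.0213

0.2803  0.2826  0.0670  0.3700


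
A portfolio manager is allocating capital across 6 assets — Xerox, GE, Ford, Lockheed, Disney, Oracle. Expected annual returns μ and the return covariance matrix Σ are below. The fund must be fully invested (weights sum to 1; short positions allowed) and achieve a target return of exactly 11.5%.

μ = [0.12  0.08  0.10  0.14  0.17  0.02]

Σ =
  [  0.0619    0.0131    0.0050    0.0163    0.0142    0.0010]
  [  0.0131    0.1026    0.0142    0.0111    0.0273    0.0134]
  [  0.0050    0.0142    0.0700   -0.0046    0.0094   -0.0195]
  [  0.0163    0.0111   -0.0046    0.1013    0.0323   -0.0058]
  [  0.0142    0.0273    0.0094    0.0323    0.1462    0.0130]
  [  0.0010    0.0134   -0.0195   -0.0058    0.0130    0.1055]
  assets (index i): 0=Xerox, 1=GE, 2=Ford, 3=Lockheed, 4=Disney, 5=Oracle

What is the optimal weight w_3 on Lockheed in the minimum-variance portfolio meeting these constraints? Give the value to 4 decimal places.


0.2051

x=Σ⁻¹μ = [1.3813  0.0686  1.4068  1.0280  0.6625  0.4027]
y=Σ⁻¹𝟙 = [11.3776  3.1255  16.7470  8.8471  1.0146  12.4306]
a=μᵀx=0.576505  b=𝟙ᵀx=4.949738  c=𝟙ᵀy=53.542400  D=ac−b²=6.367554
λ₁=(c·0.115−b)/D = (53.542400·0.115−4.949738)/6.367554 = 0.189655
λ₂=(a−b·0.115)/D = (0.576505−4.949738·0.115)/6.367554 = 0.001144
w* = 0.189655·x + 0.001144·y:
  w_0 = 0.189655·1.3813 + 0.001144·11.3776 = 0.2750  (Xerox)
  w_1 = 0.189655·0.0686 + 0.001144·3.1255 = 0.0166  (GE)
  w_2 = 0.189655·1.4068 + 0.001144·16.7470 = 0.2860  (Ford)
  w_3 = 0.189655·1.0280 + 0.001144·8.8471 = 0.2051  (Lockheed)
  w_4 = 0.189655·0.6625 + 0.001144·1.0146 = 0.1268  (Disney)
  w_5 = 0.189655·0.4027 + 0.001144·12.4306 = 0.0906  (Oracle)
Σw_i=1.0000  μᵀw=0.1150
σ²=wᵀΣw=λ₁·μ_p+λ₂ = 0.189655·0.115 + 0.001144 = 0.022954 ≈ 0.0230


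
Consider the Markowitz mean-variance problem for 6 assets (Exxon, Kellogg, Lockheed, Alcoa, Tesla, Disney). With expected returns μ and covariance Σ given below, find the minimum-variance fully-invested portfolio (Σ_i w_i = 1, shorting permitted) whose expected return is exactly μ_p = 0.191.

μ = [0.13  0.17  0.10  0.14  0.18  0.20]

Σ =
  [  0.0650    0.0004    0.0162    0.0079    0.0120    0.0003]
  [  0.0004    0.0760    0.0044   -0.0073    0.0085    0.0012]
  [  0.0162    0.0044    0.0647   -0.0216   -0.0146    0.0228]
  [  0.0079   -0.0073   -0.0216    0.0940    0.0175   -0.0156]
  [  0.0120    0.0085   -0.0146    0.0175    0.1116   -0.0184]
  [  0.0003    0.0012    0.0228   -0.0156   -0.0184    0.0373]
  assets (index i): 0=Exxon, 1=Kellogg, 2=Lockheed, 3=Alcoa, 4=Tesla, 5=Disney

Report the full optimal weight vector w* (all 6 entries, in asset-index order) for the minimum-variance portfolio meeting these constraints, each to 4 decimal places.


g=Σ⁻¹μ = [1.3588  2.1131  -0.3292  2.3112  2.1378  7.5055]
h=Σ⁻¹𝟙 = [8.9970  12.4093  8.5268  16.2814  11.1207  33.4211]
a=μᵀg=2.712426  b=𝟙ᵀg=15.097222  c=𝟙ᵀh=90.756345  D=ac−b²=18.243791
λ₁=(c·0.191−b)/D = (90.756345·0.191−15.097222)/18.243791 = 0.122630
λ₂=(a−b·0.191)/D = (2.712426−15.097222·0.191)/18.243791 = -0.009381
w* = 0.122630·g + -0.009381·h:
  w_0 = 0.122630·1.3588 + -0.009381·8.9970 = 0.0822  (Exxon)
  w_1 = 0.122630·2.1131 + -0.009381·12.4093 = 0.1427  (Kellogg)
  w_2 = 0.122630·-0.3292 + -0.009381·8.5268 = -0.1204  (Lockheed)
  w_3 = 0.122630·2.3112 + -0.009381·16.2814 = 0.1307  (Alcoa)
  w_4 = 0.122630·2.1378 + -0.009381·11.1207 = 0.1578  (Tesla)
  w_5 = 0.122630·7.5055 + -0.009381·33.4211 = 0.6069  (Disney)
Σw_i=1.0000  μᵀw=0.1910
σ²=wᵀΣw=λ₁·μ_p+λ₂ = 0.122630·0.191 + -0.009381 = 0.014041 ≈ 0.0140

0.0822  0.1427  -0.1204  0.1307  0.1578  0.6069


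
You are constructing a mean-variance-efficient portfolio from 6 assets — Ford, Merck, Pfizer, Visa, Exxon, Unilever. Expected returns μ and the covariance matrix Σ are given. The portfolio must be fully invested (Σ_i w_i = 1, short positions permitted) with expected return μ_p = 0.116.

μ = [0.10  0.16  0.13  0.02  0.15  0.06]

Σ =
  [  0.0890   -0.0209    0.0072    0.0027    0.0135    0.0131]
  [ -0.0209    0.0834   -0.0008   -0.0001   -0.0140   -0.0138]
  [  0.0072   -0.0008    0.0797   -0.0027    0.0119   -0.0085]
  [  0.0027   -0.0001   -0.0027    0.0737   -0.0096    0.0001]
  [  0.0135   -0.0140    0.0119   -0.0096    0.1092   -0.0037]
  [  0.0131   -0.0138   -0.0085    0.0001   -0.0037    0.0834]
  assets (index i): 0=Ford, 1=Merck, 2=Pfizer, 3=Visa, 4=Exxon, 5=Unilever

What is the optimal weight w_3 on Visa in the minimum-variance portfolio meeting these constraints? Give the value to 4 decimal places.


x=Σ⁻¹μ = [1.2203  2.6854  1.4682  0.4765  1.4891  1.1872]
y=Σ⁻¹𝟙 = [10.3765  19.0630  12.3206  15.0538  10.8156  15.2323]
a=μᵀx=1.046697  b=𝟙ᵀx=8.526762  c=𝟙ᵀy=82.861774  D=ac−b²=14.025513
λ₁=(c·0.116−b)/D = (82.861774·0.116−8.526762)/14.025513 = 0.077374
λ₂=(a−b·0.116)/D = (1.046697−8.526762·0.116)/14.025513 = 0.004106
w* = 0.077374·x + 0.004106·y:
  w_0 = 0.077374·1.2203 + 0.004106·10.3765 = 0.1370  (Ford)
  w_1 = 0.077374·2.6854 + 0.004106·19.0630 = 0.2861  (Merck)
  w_2 = 0.077374·1.4682 + 0.004106·12.3206 = 0.1642  (Pfizer)
  w_3 = 0.077374·0.4765 + 0.004106·15.0538 = 0.0987  (Visa)
  w_4 = 0.077374·1.4891 + 0.004106·10.8156 = 0.1596  (Exxon)
  w_5 = 0.077374·1.1872 + 0.004106·15.2323 = 0.1544  (Unilever)
Σw_i=1.0000  μᵀw=0.1160
σ²=wᵀΣw=λ₁·μ_p+λ₂ = 0.077374·0.116 + 0.004106 = 0.013082 ≈ 0.0131

0.0987


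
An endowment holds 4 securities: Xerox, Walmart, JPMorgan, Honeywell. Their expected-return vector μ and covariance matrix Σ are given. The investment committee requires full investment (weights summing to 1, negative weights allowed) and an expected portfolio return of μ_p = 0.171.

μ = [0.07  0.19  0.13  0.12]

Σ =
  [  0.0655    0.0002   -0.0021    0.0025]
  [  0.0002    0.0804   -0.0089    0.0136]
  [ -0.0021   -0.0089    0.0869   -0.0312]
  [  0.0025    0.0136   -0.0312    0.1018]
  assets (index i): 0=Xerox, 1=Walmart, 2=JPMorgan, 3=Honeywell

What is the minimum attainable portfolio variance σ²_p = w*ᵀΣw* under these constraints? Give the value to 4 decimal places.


0.0384

u=Σ⁻¹μ = [1.0768  2.3553  2.3192  1.5485]
v=Σ⁻¹𝟙 = [15.2959  12.1292  17.8991  13.3129]
a=μᵀu=1.010188  b=𝟙ᵀu=7.299697  c=𝟙ᵀv=58.637134  D=ac−b²=5.948956
λ₁=(c·0.171−b)/D = (58.637134·0.171−7.299697)/5.948956 = 0.458442
λ₂=(a−b·0.171)/D = (1.010188−7.299697·0.171)/5.948956 = -0.040017
w* = 0.458442·u + -0.040017·v:
  w_0 = 0.458442·1.0768 + -0.040017·15.2959 = -0.1185  (Xerox)
  w_1 = 0.458442·2.3553 + -0.040017·12.1292 = 0.5944  (Walmart)
  w_2 = 0.458442·2.3192 + -0.040017·17.8991 = 0.3469  (JPMorgan)
  w_3 = 0.458442·1.5485 + -0.040017·13.3129 = 0.1771  (Honeywell)
Σw_i=1.0000  μᵀw=0.1710
σ²=wᵀΣw=λ₁·μ_p+λ₂ = 0.458442·0.171 + -0.040017 = 0.038376 ≈ 0.0384


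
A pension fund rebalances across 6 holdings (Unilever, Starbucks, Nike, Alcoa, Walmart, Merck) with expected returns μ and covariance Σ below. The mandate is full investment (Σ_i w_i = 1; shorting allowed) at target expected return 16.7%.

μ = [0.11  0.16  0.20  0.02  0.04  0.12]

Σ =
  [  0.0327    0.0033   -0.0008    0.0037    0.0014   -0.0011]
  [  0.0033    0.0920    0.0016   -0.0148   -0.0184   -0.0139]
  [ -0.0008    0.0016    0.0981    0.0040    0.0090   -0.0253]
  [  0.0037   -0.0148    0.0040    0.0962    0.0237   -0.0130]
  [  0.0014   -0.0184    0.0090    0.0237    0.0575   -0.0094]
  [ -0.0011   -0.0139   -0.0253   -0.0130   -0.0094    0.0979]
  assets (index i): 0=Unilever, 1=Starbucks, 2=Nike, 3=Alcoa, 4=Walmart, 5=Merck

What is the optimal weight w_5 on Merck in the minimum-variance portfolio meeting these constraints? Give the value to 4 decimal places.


x=Σ⁻¹μ = [3.1895  2.2361  2.5220  0.3561  1.1830  2.3917]
y=Σ⁻¹𝟙 = [27.8297  18.0704  12.9790  9.3288  19.8220  19.5890]
a=μᵀx=1.554475  b=𝟙ᵀx=11.878458  c=𝟙ᵀy=107.618855  D=ac−b²=26.193018
λ₁=(c·0.167−b)/D = (107.618855·0.167−11.878458)/26.193018 = 0.232653
λ₂=(a−b·0.167)/D = (1.554475−11.878458·0.167)/26.193018 = -0.016387
w* = 0.232653·x + -0.016387·y:
  w_0 = 0.232653·3.1895 + -0.016387·27.8297 = 0.2860  (Unilever)
  w_1 = 0.232653·2.2361 + -0.016387·18.0704 = 0.2241  (Starbucks)
  w_2 = 0.232653·2.5220 + -0.016387·12.9790 = 0.3741  (Nike)
  w_3 = 0.232653·0.3561 + -0.016387·9.3288 = -0.0700  (Alcoa)
  w_4 = 0.232653·1.1830 + -0.016387·19.8220 = -0.0496  (Walmart)
  w_5 = 0.232653·2.3917 + -0.016387·19.5890 = 0.2354  (Merck)
Σw_i=1.0000  μᵀw=0.1670
σ²=wᵀΣw=λ₁·μ_p+λ₂ = 0.232653·0.167 + -0.016387 = 0.022466 ≈ 0.0225

0.2354


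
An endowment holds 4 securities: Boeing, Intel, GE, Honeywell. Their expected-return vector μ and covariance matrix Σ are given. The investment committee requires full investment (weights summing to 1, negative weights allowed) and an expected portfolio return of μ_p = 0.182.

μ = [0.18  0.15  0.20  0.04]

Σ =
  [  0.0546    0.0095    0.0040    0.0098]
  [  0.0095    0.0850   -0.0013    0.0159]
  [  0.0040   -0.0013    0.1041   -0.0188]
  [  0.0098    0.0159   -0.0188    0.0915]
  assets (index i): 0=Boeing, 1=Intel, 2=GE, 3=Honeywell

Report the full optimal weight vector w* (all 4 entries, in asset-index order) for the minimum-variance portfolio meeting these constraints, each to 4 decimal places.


u=Σ⁻¹μ = [2.8633  1.4231  1.8776  0.2690]
v=Σ⁻¹𝟙 = [14.2094  8.4364  11.0081  10.2029]
a=μᵀu=1.115123  b=𝟙ᵀu=6.432891  c=𝟙ᵀv=43.856782  D=ac−b²=7.523610
λ₁=(c·0.182−b)/D = (43.856782·0.182−6.432891)/7.523610 = 0.205891
λ₂=(a−b·0.182)/D = (1.115123−6.432891·0.182)/7.523610 = -0.007398
w* = 0.205891·u + -0.007398·v:
  w_0 = 0.205891·2.8633 + -0.007398·14.2094 = 0.4844  (Boeing)
  w_1 = 0.205891·1.4231 + -0.007398·8.4364 = 0.2306  (Intel)
  w_2 = 0.205891·1.8776 + -0.007398·11.0081 = 0.3051  (GE)
  w_3 = 0.205891·0.2690 + -0.007398·10.2029 = -0.0201  (Honeywell)
Σw_i=1.0000  μᵀw=0.1820
σ²=wᵀΣw=λ₁·μ_p+λ₂ = 0.205891·0.182 + -0.007398 = 0.030074 ≈ 0.0301

0.4844  0.2306  0.3051  -0.0201


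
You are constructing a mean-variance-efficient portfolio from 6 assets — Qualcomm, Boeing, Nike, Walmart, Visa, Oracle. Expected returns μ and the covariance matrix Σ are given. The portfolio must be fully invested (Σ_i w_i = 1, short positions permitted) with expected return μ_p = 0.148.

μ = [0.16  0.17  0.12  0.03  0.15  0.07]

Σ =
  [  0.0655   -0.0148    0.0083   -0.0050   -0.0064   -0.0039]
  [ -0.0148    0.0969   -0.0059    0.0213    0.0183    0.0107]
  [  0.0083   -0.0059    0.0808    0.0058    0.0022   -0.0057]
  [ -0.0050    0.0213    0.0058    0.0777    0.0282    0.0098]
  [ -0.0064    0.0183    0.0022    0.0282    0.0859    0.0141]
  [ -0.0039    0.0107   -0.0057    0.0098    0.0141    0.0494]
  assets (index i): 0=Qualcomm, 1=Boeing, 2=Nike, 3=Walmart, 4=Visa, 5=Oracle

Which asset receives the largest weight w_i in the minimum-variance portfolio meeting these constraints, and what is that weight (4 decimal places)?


p=Σ⁻¹μ = [2.8797  2.0411  1.4290  -0.8026  1.5761  1.0765]
q=Σ⁻¹𝟙 = [17.9822  9.3465  11.8910  6.2335  5.6585  18.1585]
a=μᵀp=1.266918  b=𝟙ᵀp=8.199845  c=𝟙ᵀq=69.270111  D=ac−b²=20.522117
λ₁=(c·0.148−b)/D = (69.270111·0.148−8.199845)/20.522117 = 0.099996
λ₂=(a−b·0.148)/D = (1.266918−8.199845·0.148)/20.522117 = 0.002599
w* = 0.099996·p + 0.002599·q:
  w_0 = 0.099996·2.8797 + 0.002599·17.9822 = 0.3347  (Qualcomm)
  w_1 = 0.099996·2.0411 + 0.002599·9.3465 = 0.2284  (Boeing)
  w_2 = 0.099996·1.4290 + 0.002599·11.8910 = 0.1738  (Nike)
  w_3 = 0.099996·-0.8026 + 0.002599·6.2335 = -0.0641  (Walmart)
  w_4 = 0.099996·1.5761 + 0.002599·5.6585 = 0.1723  (Visa)
  w_5 = 0.099996·1.0765 + 0.002599·18.1585 = 0.1548  (Oracle)
Σw_i=1.0000  μᵀw=0.1480
σ²=wᵀΣw=λ₁·μ_p+λ₂ = 0.099996·0.148 + 0.002599 = 0.017399 ≈ 0.0174

Qualcomm (0.3347)


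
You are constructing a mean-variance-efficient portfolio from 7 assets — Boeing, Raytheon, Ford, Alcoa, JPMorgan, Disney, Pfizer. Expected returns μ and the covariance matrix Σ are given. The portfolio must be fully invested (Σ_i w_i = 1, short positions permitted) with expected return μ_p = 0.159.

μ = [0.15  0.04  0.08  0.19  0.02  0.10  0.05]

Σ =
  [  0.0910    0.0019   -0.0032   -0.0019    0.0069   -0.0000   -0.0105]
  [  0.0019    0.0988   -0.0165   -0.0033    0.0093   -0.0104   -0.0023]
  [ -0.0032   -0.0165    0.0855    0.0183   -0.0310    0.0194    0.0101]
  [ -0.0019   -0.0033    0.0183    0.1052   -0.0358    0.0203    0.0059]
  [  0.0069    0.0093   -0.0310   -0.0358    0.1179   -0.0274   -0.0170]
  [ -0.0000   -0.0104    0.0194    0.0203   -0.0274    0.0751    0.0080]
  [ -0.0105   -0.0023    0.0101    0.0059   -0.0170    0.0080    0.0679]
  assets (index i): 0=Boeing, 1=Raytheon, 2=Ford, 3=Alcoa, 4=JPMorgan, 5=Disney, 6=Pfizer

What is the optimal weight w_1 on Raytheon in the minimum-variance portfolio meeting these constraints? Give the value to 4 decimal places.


x=Σ⁻¹μ = [1.7197  0.5869  0.7962  1.8647  1.1699  1.0327  0.9130]
y=Σ⁻¹𝟙 = [11.9588  12.6390  14.1909  10.6375  19.4304  13.7804  17.2109]
a=μᵀx=0.871727  b=𝟙ᵀx=8.082964  c=𝟙ᵀy=99.847886  D=ac−b²=21.705764
λ₁=(c·0.159−b)/D = (99.847886·0.159−8.082964)/21.705764 = 0.359022
λ₂=(a−b·0.159)/D = (0.871727−8.082964·0.159)/21.705764 = -0.019049
w* = 0.359022·x + -0.019049·y:
  w_0 = 0.359022·1.7197 + -0.019049·11.9588 = 0.3896  (Boeing)
  w_1 = 0.359022·0.5869 + -0.019049·12.6390 = -0.0301  (Raytheon)
  w_2 = 0.359022·0.7962 + -0.019049·14.1909 = 0.0155  (Ford)
  w_3 = 0.359022·1.8647 + -0.019049·10.6375 = 0.4668  (Alcoa)
  w_4 = 0.359022·1.1699 + -0.019049·19.4304 = 0.0499  (JPMorgan)
  w_5 = 0.359022·1.0327 + -0.019049·13.7804 = 0.1083  (Disney)
  w_6 = 0.359022·0.9130 + -0.019049·17.2109 = -0.0001  (Pfizer)
Σw_i=1.0000  μᵀw=0.1590
σ²=wᵀΣw=λ₁·μ_p+λ₂ = 0.359022·0.159 + -0.019049 = 0.038036 ≈ 0.0380

-0.0301


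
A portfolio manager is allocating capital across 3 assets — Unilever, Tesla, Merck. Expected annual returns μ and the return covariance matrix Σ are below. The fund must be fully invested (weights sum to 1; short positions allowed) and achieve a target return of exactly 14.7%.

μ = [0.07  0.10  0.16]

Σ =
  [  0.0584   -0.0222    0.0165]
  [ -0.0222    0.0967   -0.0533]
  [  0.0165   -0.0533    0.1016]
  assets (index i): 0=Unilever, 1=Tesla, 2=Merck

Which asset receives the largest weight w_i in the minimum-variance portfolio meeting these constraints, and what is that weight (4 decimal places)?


u=Σ⁻¹μ = [1.5128  2.9740  2.8893]
v=Σ⁻¹𝟙 = [21.4508  26.4064  20.2118]
a=μᵀu=0.865581  b=𝟙ᵀu=7.376090  c=𝟙ᵀv=68.069038  D=ac−b²=4.512581
λ₁=(c·0.147−b)/D = (68.069038·0.147−7.376090)/4.512581 = 0.582828
λ₂=(a−b·0.147)/D = (0.865581−7.376090·0.147)/4.512581 = -0.048465
w* = 0.582828·u + -0.048465·v:
  w_0 = 0.582828·1.5128 + -0.048465·21.4508 = -0.1579  (Unilever)
  w_1 = 0.582828·2.9740 + -0.048465·26.4064 = 0.4535  (Tesla)
  w_2 = 0.582828·2.8893 + -0.048465·20.2118 = 0.7044  (Merck)
Σw_i=1.0000  μᵀw=0.1470
σ²=wᵀΣw=λ₁·μ_p+λ₂ = 0.582828·0.147 + -0.048465 = 0.037210 ≈ 0.0372

Merck (0.7044)


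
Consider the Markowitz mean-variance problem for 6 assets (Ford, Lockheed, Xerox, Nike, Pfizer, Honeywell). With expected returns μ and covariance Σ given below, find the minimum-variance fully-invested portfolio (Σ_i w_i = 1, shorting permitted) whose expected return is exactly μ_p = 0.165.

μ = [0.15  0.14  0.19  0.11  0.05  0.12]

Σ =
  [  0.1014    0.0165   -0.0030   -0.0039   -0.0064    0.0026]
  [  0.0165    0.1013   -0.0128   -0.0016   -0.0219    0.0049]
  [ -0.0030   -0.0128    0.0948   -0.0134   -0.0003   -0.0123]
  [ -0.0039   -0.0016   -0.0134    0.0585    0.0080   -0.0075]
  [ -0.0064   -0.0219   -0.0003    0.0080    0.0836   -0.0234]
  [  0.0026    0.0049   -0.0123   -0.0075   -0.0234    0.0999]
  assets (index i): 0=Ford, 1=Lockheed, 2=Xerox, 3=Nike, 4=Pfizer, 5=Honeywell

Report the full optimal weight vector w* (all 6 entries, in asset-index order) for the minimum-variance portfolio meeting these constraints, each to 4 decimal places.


p=Σ⁻¹μ = [1.4234  1.7892  2.9429  2.7512  1.4807  1.9921]
q=Σ⁻¹𝟙 = [9.6916  14.2667  18.2040  21.8999  19.2988  17.4639]
a=μᵀp=1.638865  b=𝟙ᵀp=12.379449  c=𝟙ᵀq=100.825032  D=ac−b²=11.987844
λ₁=(c·0.165−b)/D = (100.825032·0.165−12.379449)/11.987844 = 0.355083
λ₂=(a−b·0.165)/D = (1.638865−12.379449·0.165)/11.987844 = -0.033679
w* = 0.355083·p + -0.033679·q:
  w_0 = 0.355083·1.4234 + -0.033679·9.6916 = 0.1790  (Ford)
  w_1 = 0.355083·1.7892 + -0.033679·14.2667 = 0.1548  (Lockheed)
  w_2 = 0.355083·2.9429 + -0.033679·18.2040 = 0.4319  (Xerox)
  w_3 = 0.355083·2.7512 + -0.033679·21.8999 = 0.2393  (Nike)
  w_4 = 0.355083·1.4807 + -0.033679·19.2988 = -0.1242  (Pfizer)
  w_5 = 0.355083·1.9921 + -0.033679·17.4639 = 0.1192  (Honeywell)
Σw_i=1.0000  μᵀw=0.1650
σ²=wᵀΣw=λ₁·μ_p+λ₂ = 0.355083·0.165 + -0.033679 = 0.024909 ≈ 0.0249

0.1790  0.1548  0.4319  0.2393  -0.1242  0.1192


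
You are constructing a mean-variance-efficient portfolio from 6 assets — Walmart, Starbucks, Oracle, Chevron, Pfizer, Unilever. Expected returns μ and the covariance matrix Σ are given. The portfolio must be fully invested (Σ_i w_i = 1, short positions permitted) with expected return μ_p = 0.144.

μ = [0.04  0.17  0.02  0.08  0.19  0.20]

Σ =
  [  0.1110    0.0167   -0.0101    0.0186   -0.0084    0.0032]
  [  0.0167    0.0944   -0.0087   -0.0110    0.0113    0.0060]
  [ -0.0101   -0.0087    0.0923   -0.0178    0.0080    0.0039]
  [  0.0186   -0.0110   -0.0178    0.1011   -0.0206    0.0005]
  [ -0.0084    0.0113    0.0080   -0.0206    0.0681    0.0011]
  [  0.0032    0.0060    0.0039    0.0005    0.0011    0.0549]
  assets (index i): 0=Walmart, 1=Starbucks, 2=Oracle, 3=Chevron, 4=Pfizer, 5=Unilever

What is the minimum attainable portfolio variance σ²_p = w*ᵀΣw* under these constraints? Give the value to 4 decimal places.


p=Σ⁻¹μ = [0.0301  1.4342  0.2594  1.5709  2.9457  3.3927]
q=Σ⁻¹𝟙 = [7.0788  9.3645  13.3369  15.3070  16.8191  15.3551]
a=μᵀp=1.614106  b=𝟙ᵀp=9.633051  c=𝟙ᵀq=77.261319  D=ac−b²=31.912327
λ₁=(c·0.144−b)/D = (77.261319·0.144−9.633051)/31.912327 = 0.046771
λ₂=(a−b·0.144)/D = (1.614106−9.633051·0.144)/31.912327 = 0.007112
w* = 0.046771·p + 0.007112·q:
  w_0 = 0.046771·0.0301 + 0.007112·7.0788 = 0.0517  (Walmart)
  w_1 = 0.046771·1.4342 + 0.007112·9.3645 = 0.1337  (Starbucks)
  w_2 = 0.046771·0.2594 + 0.007112·13.3369 = 0.1070  (Oracle)
  w_3 = 0.046771·1.5709 + 0.007112·15.3070 = 0.1823  (Chevron)
  w_4 = 0.046771·2.9457 + 0.007112·16.8191 = 0.2574  (Pfizer)
  w_5 = 0.046771·3.3927 + 0.007112·15.3551 = 0.2679  (Unilever)
Σw_i=1.0000  μᵀw=0.1440
σ²=wᵀΣw=λ₁·μ_p+λ₂ = 0.046771·0.144 + 0.007112 = 0.013847 ≈ 0.0138

0.0138


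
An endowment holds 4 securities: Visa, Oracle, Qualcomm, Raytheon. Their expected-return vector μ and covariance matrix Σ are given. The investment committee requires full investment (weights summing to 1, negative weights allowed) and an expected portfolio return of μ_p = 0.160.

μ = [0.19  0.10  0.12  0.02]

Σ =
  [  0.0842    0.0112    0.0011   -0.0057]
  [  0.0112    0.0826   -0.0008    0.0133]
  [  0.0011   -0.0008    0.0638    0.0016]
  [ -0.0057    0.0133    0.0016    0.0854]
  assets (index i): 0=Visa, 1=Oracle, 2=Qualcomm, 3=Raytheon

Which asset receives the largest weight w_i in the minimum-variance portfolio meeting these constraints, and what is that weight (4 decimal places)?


Visa (0.5185)

g=Σ⁻¹μ = [2.1251  0.9082  1.8506  0.1999]
h=Σ⁻¹𝟙 = [11.2080  9.0013  15.3235  10.7687]
a=μᵀg=0.720661  b=𝟙ᵀg=5.083843  c=𝟙ᵀh=46.301542  D=ac−b²=7.522240
λ₁=(c·0.160−b)/D = (46.301542·0.160−5.083843)/7.522240 = 0.309004
λ₂=(a−b·0.160)/D = (0.720661−5.083843·0.160)/7.522240 = -0.012331
w* = 0.309004·g + -0.012331·h:
  w_0 = 0.309004·2.1251 + -0.012331·11.2080 = 0.5185  (Visa)
  w_1 = 0.309004·0.9082 + -0.012331·9.0013 = 0.1697  (Oracle)
  w_2 = 0.309004·1.8506 + -0.012331·15.3235 = 0.3829  (Qualcomm)
  w_3 = 0.309004·0.1999 + -0.012331·10.7687 = -0.0710  (Raytheon)
Σw_i=1.0000  μᵀw=0.1600
σ²=wᵀΣw=λ₁·μ_p+λ₂ = 0.309004·0.160 + -0.012331 = 0.037110 ≈ 0.0371
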